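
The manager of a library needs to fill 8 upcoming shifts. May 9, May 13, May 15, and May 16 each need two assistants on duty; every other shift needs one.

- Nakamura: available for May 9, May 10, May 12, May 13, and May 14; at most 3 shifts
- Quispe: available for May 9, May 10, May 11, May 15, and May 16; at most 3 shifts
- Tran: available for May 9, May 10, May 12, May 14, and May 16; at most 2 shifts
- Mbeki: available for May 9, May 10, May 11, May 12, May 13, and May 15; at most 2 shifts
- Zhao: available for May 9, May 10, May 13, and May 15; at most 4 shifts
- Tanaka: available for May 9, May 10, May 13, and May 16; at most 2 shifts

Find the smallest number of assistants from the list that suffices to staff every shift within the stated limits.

4

12 slots to fill and no one can take more than 4, so at least ⌈12/4⌉ = 3 assistants are needed.
Any 3 assistants together have capacity at most 4+3+3 = 10 < 12 slots, so 3 can never suffice.
Nakamura, Quispe, Tran, and Zhao alone can cover everything: May 9→Tran+Zhao, May 10→Zhao, May 11→Quispe, May 12→Nakamura, May 13→Nakamura+Zhao, May 14→Nakamura, May 15→Quispe+Zhao, May 16→Quispe+Tran.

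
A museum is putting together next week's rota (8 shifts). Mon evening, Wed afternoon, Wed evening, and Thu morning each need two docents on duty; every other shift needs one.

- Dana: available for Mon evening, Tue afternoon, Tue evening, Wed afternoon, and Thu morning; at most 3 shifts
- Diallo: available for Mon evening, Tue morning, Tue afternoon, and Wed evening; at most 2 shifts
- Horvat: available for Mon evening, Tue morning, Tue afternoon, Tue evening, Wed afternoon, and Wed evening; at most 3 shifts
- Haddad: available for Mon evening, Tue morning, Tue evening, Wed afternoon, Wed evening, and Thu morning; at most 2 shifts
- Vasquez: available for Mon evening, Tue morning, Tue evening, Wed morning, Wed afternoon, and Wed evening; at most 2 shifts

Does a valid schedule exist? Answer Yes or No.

Wed morning can only be covered by Vasquez, so that assignment is forced.
Thu morning can only be covered by Dana and Haddad, so that assignment is forced.
One valid schedule: Mon evening→Horvat+Vasquez, Tue morning→Diallo, Tue afternoon→Dana, Tue evening→Dana, Wed morning→Vasquez, Wed afternoon→Horvat+Haddad, Wed evening→Diallo+Horvat, Thu morning→Dana+Haddad.
Loads: Dana 3/3, Diallo 2/2, Horvat 3/3, Haddad 2/2, Vasquez 2/2 — all within limits.

Yes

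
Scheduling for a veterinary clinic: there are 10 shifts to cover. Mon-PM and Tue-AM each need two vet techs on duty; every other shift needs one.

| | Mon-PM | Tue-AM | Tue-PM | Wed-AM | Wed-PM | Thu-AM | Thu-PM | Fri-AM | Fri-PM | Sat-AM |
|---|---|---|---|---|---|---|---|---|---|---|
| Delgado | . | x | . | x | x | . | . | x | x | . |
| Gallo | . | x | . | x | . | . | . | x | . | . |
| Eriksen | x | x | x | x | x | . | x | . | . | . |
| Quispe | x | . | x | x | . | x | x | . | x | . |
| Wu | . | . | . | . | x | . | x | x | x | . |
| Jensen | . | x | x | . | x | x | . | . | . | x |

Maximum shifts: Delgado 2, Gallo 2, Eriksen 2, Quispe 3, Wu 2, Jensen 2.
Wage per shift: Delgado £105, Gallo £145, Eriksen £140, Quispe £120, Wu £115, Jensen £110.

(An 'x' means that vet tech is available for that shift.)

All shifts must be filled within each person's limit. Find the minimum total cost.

£1445

Mon-PM can only be covered by Eriksen and Quispe, so that assignment is forced.
Sat-AM can only be covered by Jensen, so that assignment is forced.
Picking the cheapest available vet tech for each shift independently would cost £1340, but that ignores the shift limits.
An optimal schedule: Mon-PM→Quispe+Eriksen, Tue-AM→Eriksen+Gallo, Tue-PM→Quispe, Wed-AM→Quispe, Wed-PM→Wu, Thu-AM→Jensen, Thu-PM→Wu, Fri-AM→Delgado, Fri-PM→Delgado, Sat-AM→Jensen.
Total: 120 + 140 + 140 + 145 + 120 + 120 + 115 + 110 + 115 + 105 + 105 + 110 = £1445.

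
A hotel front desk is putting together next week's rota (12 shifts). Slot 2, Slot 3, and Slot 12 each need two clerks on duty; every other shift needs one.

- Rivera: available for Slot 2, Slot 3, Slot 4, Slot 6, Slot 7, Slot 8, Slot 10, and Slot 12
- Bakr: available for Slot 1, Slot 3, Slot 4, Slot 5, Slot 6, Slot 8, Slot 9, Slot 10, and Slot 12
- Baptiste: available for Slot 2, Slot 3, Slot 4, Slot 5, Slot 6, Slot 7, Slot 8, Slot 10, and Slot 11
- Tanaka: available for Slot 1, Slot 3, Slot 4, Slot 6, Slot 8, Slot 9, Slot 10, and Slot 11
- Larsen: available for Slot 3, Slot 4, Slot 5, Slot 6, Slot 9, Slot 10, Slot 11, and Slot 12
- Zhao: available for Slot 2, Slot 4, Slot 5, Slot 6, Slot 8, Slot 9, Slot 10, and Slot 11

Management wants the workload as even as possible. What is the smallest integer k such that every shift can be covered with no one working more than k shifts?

3

With 6 clerks and 15 worker-slots to fill, someone must work at least ⌈15/6⌉ = 3 shifts, so k ≥ 3.
k = 3 works: Slot 1→Bakr, Slot 2→Rivera+Baptiste, Slot 3→Tanaka+Larsen, Slot 4→Tanaka, Slot 5→Bakr, Slot 6→Larsen, Slot 7→Rivera, Slot 8→Baptiste, Slot 9→Tanaka, Slot 10→Larsen, Slot 11→Baptiste, Slot 12→Rivera+Bakr.
Loads: Rivera 3, Bakr 3, Baptiste 3, Tanaka 3, Larsen 3, Zhao 0 — all ≤ 3.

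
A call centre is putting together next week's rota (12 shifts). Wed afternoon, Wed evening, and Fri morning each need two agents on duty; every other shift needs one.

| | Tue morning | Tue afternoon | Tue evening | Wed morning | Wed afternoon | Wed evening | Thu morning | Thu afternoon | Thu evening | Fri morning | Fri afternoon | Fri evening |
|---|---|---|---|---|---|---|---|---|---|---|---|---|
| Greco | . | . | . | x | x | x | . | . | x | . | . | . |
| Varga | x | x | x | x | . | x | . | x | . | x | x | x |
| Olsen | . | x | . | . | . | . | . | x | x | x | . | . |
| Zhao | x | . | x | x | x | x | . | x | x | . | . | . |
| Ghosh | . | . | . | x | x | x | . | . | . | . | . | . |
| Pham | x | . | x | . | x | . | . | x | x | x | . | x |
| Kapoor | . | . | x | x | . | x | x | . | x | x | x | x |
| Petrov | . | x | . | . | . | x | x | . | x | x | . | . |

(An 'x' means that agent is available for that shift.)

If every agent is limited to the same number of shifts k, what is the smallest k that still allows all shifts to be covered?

2

With 8 agents and 15 worker-slots to fill, someone must work at least ⌈15/8⌉ = 2 shifts, so k ≥ 2.
k = 2 works: Tue morning→Varga, Tue afternoon→Olsen, Tue evening→Zhao, Wed morning→Greco, Wed afternoon→Greco+Zhao, Wed evening→Ghosh+Petrov, Thu morning→Kapoor, Thu afternoon→Olsen, Thu evening→Pham, Fri morning→Kapoor+Petrov, Fri afternoon→Varga, Fri evening→Pham.
Loads: Greco 2, Varga 2, Olsen 2, Zhao 2, Ghosh 1, Pham 2, Kapoor 2, Petrov 2 — all ≤ 2.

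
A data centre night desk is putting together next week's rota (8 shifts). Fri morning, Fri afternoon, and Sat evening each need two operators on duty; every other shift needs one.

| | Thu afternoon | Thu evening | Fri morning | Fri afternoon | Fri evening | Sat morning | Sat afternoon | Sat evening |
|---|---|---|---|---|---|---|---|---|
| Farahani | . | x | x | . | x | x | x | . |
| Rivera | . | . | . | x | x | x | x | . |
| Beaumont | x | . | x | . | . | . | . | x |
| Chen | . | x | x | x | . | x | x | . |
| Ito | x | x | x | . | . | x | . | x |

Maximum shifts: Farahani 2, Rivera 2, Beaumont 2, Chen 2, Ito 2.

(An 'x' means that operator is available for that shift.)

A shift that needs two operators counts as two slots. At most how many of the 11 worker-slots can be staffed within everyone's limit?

Total capacity across all operators is 2+2+2+2+2 = 10, and 11 slots are needed, so at most 10 can be filled.
An assignment achieving 10: Thu afternoon→Beaumont, Thu evening→Farahani, Fri morning→Chen+Ito, Fri afternoon→Rivera+Chen, Fri evening→Farahani, Sat afternoon→Rivera, Sat evening→Beaumont+Ito.
Loads: Farahani 2/2, Rivera 2/2, Beaumont 2/2, Chen 2/2, Ito 2/2.

10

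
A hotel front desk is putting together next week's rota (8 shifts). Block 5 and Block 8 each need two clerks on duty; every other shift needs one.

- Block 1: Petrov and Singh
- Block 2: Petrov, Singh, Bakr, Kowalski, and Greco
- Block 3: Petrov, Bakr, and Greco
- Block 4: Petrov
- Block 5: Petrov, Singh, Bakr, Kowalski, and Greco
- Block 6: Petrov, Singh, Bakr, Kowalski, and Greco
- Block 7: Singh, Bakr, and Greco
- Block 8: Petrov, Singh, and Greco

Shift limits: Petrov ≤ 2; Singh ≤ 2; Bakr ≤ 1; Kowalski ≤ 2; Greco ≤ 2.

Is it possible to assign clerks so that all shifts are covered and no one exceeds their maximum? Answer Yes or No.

Total capacity is 2+2+1+2+2 = 9 but 10 worker-slots are needed — infeasible.

No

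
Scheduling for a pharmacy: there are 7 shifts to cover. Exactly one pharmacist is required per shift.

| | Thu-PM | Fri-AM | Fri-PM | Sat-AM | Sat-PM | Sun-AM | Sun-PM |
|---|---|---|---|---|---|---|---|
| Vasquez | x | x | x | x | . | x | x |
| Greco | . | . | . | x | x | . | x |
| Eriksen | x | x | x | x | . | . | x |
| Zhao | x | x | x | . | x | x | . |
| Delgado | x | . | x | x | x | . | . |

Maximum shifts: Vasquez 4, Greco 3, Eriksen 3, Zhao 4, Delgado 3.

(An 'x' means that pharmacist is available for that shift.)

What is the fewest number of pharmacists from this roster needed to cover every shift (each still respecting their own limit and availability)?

7 slots to fill and no one can take more than 4, so at least ⌈7/4⌉ = 2 pharmacists are needed.
Vasquez and Greco alone can cover everything: Thu-PM→Vasquez, Fri-AM→Vasquez, Fri-PM→Vasquez, Sat-AM→Greco, Sat-PM→Greco, Sun-AM→Vasquez, Sun-PM→Greco.

2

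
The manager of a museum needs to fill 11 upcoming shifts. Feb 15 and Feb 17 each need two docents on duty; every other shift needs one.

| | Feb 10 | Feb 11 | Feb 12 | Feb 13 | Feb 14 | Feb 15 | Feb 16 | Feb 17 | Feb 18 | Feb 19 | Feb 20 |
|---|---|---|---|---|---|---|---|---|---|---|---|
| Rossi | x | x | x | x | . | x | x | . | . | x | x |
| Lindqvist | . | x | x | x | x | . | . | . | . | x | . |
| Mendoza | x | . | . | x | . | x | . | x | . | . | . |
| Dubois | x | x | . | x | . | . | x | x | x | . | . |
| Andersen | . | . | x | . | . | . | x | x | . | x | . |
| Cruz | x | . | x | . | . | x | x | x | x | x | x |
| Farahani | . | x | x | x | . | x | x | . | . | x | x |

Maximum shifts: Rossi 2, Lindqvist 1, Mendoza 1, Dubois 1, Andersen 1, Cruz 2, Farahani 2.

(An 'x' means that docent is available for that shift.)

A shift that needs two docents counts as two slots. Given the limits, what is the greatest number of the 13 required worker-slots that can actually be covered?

Total capacity across all docents is 2+1+1+1+1+2+2 = 10, and 13 slots are needed, so at most 10 can be filled.
An assignment achieving 10: Feb 10→Rossi, Feb 11→Farahani, Feb 12→Farahani, Feb 14→Lindqvist, Feb 15→Mendoza+Cruz, Feb 17→Andersen+Cruz, Feb 18→Dubois, Feb 20→Rossi.
Loads: Rossi 2/2, Lindqvist 1/1, Mendoza 1/1, Dubois 1/1, Andersen 1/1, Cruz 2/2, Farahani 2/2.

10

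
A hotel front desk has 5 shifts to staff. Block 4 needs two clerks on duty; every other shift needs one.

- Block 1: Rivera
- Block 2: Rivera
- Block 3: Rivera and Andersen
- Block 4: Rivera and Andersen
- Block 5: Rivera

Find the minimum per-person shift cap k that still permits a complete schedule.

4

With 2 clerks and 6 worker-slots to fill, someone must work at least ⌈6/2⌉ = 3 shifts, so k ≥ 3.
k = 3 fails: Shifts {Block 1, Block 2, Block 4, Block 5} need 5 worker-slots in total, but the clerks available for any of those shifts (Rivera and Andersen) can supply at most 4 among them. So no valid schedule exists.
k = 4 works: Block 1→Rivera, Block 2→Rivera, Block 3→Andersen, Block 4→Rivera+Andersen, Block 5→Rivera.
Loads: Rivera 4, Andersen 2 — all ≤ 4.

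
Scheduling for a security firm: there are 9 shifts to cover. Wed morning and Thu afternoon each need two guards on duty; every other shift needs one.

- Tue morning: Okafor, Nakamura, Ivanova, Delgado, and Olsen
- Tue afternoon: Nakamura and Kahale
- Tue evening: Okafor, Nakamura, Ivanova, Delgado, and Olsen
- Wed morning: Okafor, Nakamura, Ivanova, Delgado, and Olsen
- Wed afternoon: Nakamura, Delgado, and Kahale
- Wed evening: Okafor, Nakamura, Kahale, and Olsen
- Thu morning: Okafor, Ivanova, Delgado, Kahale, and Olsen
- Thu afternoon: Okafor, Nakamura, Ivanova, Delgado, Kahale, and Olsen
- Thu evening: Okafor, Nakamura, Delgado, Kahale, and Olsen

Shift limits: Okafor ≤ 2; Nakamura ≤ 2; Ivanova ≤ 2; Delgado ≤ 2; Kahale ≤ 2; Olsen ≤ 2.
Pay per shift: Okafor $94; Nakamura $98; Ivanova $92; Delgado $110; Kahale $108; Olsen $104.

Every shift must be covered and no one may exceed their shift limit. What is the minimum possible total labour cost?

Picking the cheapest available guard for each shift independently would cost $1032, but that ignores the shift limits.
An optimal schedule: Tue morning→Ivanova, Tue afternoon→Nakamura, Tue evening→Ivanova, Wed morning→Olsen+Delgado, Wed afternoon→Nakamura, Wed evening→Okafor, Thu morning→Okafor, Thu afternoon→Olsen+Kahale, Thu evening→Kahale.
Total: 92 + 98 + 92 + 104 + 110 + 98 + 94 + 94 + 104 + 108 + 108 = $1102.

$1102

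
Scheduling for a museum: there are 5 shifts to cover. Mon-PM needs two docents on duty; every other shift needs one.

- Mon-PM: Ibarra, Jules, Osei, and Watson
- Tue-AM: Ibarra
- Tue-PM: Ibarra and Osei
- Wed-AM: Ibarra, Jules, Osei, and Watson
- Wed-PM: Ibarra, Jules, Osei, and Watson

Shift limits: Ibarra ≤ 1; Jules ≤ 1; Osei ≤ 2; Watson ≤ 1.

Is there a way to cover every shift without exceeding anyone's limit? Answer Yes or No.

No

Shifts {Mon-PM, Tue-AM, Tue-PM, Wed-AM, Wed-PM} need 6 worker-slots in total, but the docents available for any of those shifts (Ibarra, Jules, Osei, and Watson) can supply at most 5 among them. So no valid schedule exists.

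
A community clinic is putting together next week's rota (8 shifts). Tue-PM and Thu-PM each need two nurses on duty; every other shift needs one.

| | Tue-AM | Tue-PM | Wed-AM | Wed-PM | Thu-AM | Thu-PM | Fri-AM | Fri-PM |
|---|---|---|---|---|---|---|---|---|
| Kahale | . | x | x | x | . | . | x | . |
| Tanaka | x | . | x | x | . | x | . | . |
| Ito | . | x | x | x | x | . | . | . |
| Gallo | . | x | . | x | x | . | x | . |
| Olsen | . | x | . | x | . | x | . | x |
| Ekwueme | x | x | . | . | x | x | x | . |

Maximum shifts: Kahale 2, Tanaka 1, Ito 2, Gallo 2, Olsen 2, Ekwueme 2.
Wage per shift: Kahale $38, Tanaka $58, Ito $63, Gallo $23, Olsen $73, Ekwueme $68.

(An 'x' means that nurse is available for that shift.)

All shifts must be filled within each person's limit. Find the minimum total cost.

Fri-PM can only be covered by Olsen, so that assignment is forced.
Picking the cheapest available nurse for each shift independently would cost $425, but that ignores the shift limits.
An optimal schedule: Tue-AM→Ekwueme, Tue-PM→Kahale+Ito, Wed-AM→Kahale, Wed-PM→Ito, Thu-AM→Gallo, Thu-PM→Tanaka+Ekwueme, Fri-AM→Gallo, Fri-PM→Olsen.
Total: 68 + 38 + 63 + 38 + 63 + 23 + 58 + 68 + 23 + 73 = $515.

$515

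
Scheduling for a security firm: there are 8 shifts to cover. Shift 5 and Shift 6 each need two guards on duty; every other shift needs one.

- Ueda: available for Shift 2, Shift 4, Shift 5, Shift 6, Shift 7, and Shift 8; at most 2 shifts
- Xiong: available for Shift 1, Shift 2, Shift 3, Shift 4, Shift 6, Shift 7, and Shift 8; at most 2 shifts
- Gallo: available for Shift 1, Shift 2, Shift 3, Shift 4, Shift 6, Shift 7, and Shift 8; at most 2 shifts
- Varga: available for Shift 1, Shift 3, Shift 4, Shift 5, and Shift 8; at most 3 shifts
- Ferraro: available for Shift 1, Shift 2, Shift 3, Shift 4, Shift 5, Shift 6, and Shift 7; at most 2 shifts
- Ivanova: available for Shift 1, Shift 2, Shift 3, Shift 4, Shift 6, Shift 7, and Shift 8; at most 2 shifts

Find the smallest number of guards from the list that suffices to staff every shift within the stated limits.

10 slots to fill and no one can take more than 3, so at least ⌈10/3⌉ = 4 guards are needed.
Any 4 guards together have capacity at most 3+2+2+2 = 9 < 10 slots, so 4 can never suffice.
Ueda, Xiong, Gallo, Varga, and Ferraro alone can cover everything: Shift 1→Xiong, Shift 2→Ueda, Shift 3→Xiong, Shift 4→Varga, Shift 5→Ueda+Varga, Shift 6→Gallo+Ferraro, Shift 7→Gallo, Shift 8→Varga.

5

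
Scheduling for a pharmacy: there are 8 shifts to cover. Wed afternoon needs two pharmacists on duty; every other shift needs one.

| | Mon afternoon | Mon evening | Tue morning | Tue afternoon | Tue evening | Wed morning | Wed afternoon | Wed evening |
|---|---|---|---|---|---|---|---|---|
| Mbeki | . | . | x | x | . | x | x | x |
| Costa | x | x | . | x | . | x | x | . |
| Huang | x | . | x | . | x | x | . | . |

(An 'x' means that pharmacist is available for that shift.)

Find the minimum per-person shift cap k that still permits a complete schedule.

With 3 pharmacists and 9 worker-slots to fill, someone must work at least ⌈9/3⌉ = 3 shifts, so k ≥ 3.
k = 3 works: Mon afternoon→Costa, Mon evening→Costa, Tue morning→Huang, Tue afternoon→Mbeki, Tue evening→Huang, Wed morning→Huang, Wed afternoon→Mbeki+Costa, Wed evening→Mbeki.
Loads: Mbeki 3, Costa 3, Huang 3 — all ≤ 3.

3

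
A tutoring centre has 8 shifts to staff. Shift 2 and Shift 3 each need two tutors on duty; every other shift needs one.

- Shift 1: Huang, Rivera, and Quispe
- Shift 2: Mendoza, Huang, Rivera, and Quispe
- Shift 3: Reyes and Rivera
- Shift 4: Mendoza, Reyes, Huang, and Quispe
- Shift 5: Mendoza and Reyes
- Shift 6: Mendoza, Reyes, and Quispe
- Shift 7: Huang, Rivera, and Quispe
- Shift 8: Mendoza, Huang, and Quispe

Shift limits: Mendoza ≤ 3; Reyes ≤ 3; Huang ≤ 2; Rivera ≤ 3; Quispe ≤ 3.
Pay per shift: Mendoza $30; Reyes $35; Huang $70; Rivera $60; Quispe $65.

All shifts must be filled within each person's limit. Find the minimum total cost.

Shift 3 can only be covered by Reyes and Rivera, so that assignment is forced.
Picking the cheapest available tutor for each shift independently would cost $425, but that ignores the shift limits.
An optimal schedule: Shift 1→Rivera, Shift 2→Mendoza+Quispe, Shift 3→Reyes+Rivera, Shift 4→Reyes, Shift 5→Mendoza, Shift 6→Reyes, Shift 7→Rivera, Shift 8→Mendoza.
Total: 60 + 30 + 65 + 35 + 60 + 35 + 30 + 35 + 60 + 30 = $440.

$440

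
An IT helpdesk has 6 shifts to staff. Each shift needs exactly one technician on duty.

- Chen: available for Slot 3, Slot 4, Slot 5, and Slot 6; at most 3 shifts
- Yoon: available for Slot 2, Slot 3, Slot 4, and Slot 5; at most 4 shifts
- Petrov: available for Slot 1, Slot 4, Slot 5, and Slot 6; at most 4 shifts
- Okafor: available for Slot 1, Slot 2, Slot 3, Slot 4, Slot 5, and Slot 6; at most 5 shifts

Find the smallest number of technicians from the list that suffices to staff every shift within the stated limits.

6 slots to fill and no one can take more than 5, so at least ⌈6/5⌉ = 2 technicians are needed.
Chen and Okafor alone can cover everything: Slot 1→Okafor, Slot 2→Okafor, Slot 3→Chen, Slot 4→Chen, Slot 5→Chen, Slot 6→Okafor.

2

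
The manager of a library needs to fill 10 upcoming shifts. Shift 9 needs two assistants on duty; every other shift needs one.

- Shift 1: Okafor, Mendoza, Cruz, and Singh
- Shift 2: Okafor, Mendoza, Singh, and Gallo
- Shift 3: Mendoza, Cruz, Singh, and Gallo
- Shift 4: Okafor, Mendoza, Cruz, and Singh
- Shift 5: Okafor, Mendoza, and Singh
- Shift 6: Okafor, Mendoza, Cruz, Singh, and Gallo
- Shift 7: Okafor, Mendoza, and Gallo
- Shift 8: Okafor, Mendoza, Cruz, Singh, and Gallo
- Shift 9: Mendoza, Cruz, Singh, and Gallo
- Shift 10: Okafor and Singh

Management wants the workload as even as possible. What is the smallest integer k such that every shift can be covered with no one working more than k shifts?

With 5 assistants and 11 worker-slots to fill, someone must work at least ⌈11/5⌉ = 3 shifts, so k ≥ 3.
k = 3 works: Shift 1→Mendoza, Shift 2→Mendoza, Shift 3→Mendoza, Shift 4→Cruz, Shift 5→Okafor, Shift 6→Cruz, Shift 7→Okafor, Shift 8→Cruz, Shift 9→Singh+Gallo, Shift 10→Okafor.
Loads: Okafor 3, Mendoza 3, Cruz 3, Singh 1, Gallo 1 — all ≤ 3.

3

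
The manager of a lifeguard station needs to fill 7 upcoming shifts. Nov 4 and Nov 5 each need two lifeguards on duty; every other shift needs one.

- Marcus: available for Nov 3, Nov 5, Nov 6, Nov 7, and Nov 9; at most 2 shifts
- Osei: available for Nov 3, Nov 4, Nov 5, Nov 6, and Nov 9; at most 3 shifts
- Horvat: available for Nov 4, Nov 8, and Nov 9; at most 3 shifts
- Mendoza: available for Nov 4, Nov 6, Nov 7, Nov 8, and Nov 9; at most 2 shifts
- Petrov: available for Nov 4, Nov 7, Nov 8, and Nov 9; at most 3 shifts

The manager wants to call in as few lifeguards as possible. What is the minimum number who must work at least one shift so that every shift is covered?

4

9 slots to fill and no one can take more than 3, so at least ⌈9/3⌉ = 3 lifeguards are needed.
No set of 3 lifeguards can cover every shift (each such set leaves at least one shift with no one available or exceeds a cap).
Marcus, Osei, Horvat, and Mendoza alone can cover everything: Nov 3→Marcus, Nov 4→Osei+Horvat, Nov 5→Marcus+Osei, Nov 6→Osei, Nov 7→Mendoza, Nov 8→Horvat, Nov 9→Horvat.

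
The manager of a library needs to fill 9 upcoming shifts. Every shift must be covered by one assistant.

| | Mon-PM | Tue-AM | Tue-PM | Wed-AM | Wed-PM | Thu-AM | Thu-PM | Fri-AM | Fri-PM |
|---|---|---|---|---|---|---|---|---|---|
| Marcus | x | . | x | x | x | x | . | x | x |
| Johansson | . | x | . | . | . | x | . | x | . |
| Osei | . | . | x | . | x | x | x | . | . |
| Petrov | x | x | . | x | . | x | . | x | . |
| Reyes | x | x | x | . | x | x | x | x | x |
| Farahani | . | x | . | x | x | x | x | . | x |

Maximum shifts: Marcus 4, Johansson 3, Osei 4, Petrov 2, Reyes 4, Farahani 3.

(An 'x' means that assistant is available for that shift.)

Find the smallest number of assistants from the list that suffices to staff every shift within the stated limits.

3

9 slots to fill and no one can take more than 4, so at least ⌈9/4⌉ = 3 assistants are needed.
Marcus, Johansson, and Osei alone can cover everything: Mon-PM→Marcus, Tue-AM→Johansson, Tue-PM→Marcus, Wed-AM→Marcus, Wed-PM→Osei, Thu-AM→Johansson, Thu-PM→Osei, Fri-AM→Johansson, Fri-PM→Marcus.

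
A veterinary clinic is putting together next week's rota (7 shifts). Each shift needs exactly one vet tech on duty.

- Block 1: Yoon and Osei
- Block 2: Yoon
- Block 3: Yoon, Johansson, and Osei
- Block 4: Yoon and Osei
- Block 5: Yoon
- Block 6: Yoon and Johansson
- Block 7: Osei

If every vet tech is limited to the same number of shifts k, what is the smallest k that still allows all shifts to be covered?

3

With 3 vet techs and 7 worker-slots to fill, someone must work at least ⌈7/3⌉ = 3 shifts, so k ≥ 3.
k = 3 works: Block 1→Yoon, Block 2→Yoon, Block 3→Johansson, Block 4→Osei, Block 5→Yoon, Block 6→Johansson, Block 7→Osei.
Loads: Yoon 3, Johansson 2, Osei 2 — all ≤ 3.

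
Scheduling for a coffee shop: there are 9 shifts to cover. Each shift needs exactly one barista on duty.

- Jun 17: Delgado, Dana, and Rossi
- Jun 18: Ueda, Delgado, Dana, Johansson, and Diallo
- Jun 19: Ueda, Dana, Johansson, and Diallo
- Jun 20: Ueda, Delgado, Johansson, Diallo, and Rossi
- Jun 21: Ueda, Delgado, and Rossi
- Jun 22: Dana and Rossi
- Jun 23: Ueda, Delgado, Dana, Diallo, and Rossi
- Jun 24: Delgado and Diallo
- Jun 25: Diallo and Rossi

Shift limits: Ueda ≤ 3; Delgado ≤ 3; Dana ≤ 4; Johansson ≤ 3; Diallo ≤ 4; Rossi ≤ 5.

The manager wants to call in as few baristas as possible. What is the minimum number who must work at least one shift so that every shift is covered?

9 slots to fill and no one can take more than 5, so at least ⌈9/5⌉ = 2 baristas are needed.
Diallo and Rossi alone can cover everything: Jun 17→Rossi, Jun 18→Diallo, Jun 19→Diallo, Jun 20→Diallo, Jun 21→Rossi, Jun 22→Rossi, Jun 23→Rossi, Jun 24→Diallo, Jun 25→Rossi.

2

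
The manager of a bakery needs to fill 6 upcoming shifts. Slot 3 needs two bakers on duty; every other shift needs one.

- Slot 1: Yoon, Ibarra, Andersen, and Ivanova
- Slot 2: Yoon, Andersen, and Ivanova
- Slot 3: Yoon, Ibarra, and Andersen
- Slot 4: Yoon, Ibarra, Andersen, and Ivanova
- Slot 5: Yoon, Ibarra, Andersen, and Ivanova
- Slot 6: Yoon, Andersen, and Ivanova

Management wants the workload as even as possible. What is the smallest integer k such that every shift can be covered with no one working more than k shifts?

With 4 bakers and 7 worker-slots to fill, someone must work at least ⌈7/4⌉ = 2 shifts, so k ≥ 2.
k = 2 works: Slot 1→Ibarra, Slot 2→Yoon, Slot 3→Yoon+Ibarra, Slot 4→Andersen, Slot 5→Ivanova, Slot 6→Andersen.
Loads: Yoon 2, Ibarra 2, Andersen 2, Ivanova 1 — all ≤ 2.

2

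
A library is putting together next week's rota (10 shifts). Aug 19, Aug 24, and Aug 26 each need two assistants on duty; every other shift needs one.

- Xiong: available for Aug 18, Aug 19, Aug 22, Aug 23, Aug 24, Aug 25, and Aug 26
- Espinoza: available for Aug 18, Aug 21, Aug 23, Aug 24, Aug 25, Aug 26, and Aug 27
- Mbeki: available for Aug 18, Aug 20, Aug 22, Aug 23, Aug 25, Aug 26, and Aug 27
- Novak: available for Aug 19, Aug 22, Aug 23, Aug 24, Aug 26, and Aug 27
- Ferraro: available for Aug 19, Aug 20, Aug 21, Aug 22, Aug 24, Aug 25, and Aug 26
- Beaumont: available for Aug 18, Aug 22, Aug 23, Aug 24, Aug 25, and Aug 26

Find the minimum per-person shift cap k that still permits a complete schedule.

With 6 assistants and 13 worker-slots to fill, someone must work at least ⌈13/6⌉ = 3 shifts, so k ≥ 3.
k = 3 works: Aug 18→Xiong, Aug 19→Xiong+Novak, Aug 20→Mbeki, Aug 21→Espinoza, Aug 22→Xiong, Aug 23→Espinoza, Aug 24→Novak+Ferraro, Aug 25→Mbeki, Aug 26→Mbeki+Novak, Aug 27→Espinoza.
Loads: Xiong 3, Espinoza 3, Mbeki 3, Novak 3, Ferraro 1, Beaumont 0 — all ≤ 3.

3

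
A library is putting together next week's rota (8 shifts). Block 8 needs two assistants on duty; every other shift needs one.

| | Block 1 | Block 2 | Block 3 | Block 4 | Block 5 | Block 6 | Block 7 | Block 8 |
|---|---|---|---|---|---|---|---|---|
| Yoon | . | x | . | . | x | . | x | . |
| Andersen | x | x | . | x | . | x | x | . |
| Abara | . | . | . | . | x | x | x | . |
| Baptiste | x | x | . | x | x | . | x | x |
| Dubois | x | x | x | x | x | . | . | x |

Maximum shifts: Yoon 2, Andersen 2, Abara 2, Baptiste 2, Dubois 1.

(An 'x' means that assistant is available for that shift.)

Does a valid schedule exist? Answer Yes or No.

No

Total capacity is 9 and 9 slots are needed, so capacity alone doesn't rule it out.
Shifts {Block 3, Block 8} need 3 worker-slots in total, but the assistants available for any of those shifts (Baptiste and Dubois) can supply at most 2 among them. So no valid schedule exists.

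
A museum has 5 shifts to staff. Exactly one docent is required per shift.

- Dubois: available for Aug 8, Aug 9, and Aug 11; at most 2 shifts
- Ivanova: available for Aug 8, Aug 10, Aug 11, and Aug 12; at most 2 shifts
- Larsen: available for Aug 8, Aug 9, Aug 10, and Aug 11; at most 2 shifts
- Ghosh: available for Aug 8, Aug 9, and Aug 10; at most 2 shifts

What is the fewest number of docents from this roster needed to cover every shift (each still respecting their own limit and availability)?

5 slots to fill and no one can take more than 2, so at least ⌈5/2⌉ = 3 docents are needed.
Dubois, Ivanova, and Larsen alone can cover everything: Aug 8→Dubois, Aug 9→Dubois, Aug 10→Ivanova, Aug 11→Larsen, Aug 12→Ivanova.

3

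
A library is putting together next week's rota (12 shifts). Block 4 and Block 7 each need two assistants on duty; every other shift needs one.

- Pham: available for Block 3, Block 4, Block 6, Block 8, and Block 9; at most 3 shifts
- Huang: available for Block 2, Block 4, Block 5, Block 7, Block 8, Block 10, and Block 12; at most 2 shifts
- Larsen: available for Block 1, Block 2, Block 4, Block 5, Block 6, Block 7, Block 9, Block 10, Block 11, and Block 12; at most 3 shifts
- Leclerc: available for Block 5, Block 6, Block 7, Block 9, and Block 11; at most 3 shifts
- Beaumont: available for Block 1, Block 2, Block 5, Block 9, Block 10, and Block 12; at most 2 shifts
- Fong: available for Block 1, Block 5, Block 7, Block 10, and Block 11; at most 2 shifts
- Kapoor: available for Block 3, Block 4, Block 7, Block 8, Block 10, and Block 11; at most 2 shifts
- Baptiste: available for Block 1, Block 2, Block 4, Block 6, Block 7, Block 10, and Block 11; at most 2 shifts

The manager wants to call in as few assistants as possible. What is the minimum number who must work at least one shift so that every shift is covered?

6

14 slots to fill and no one can take more than 3, so at least ⌈14/3⌉ = 5 assistants are needed.
Any 5 assistants together have capacity at most 3+3+3+2+2 = 13 < 14 slots, so 5 can never suffice.
Pham, Huang, Larsen, Leclerc, Beaumont, and Fong alone can cover everything: Block 1→Larsen, Block 2→Huang, Block 3→Pham, Block 4→Pham+Huang, Block 5→Leclerc, Block 6→Larsen, Block 7→Leclerc+Fong, Block 8→Pham, Block 9→Leclerc, Block 10→Beaumont, Block 11→Larsen, Block 12→Beaumont.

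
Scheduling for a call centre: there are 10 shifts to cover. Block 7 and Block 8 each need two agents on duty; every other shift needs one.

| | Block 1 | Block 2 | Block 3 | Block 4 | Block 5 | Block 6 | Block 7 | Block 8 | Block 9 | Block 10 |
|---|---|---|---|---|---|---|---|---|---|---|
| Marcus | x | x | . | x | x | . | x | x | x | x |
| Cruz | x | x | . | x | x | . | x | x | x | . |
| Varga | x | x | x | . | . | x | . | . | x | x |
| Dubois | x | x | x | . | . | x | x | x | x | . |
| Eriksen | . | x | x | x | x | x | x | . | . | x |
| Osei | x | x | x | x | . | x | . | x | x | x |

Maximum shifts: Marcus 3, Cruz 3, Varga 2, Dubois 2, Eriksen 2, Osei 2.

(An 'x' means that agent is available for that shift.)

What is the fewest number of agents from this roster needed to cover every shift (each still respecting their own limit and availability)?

5

12 slots to fill and no one can take more than 3, so at least ⌈12/3⌉ = 4 agents are needed.
Any 4 agents together have capacity at most 3+3+2+2 = 10 < 12 slots, so 4 can never suffice.
Marcus, Cruz, Varga, Dubois, and Eriksen alone can cover everything: Block 1→Cruz, Block 2→Dubois, Block 3→Varga, Block 4→Marcus, Block 5→Marcus, Block 6→Varga, Block 7→Dubois+Eriksen, Block 8→Marcus+Cruz, Block 9→Cruz, Block 10→Eriksen.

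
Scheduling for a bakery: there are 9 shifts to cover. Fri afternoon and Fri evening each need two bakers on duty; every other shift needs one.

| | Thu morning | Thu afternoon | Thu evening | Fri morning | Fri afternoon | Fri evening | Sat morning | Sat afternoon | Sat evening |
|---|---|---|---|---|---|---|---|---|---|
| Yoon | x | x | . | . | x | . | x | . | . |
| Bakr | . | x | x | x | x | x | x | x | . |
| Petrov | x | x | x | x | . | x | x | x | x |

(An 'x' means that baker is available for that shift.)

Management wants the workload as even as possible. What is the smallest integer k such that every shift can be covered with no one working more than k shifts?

4

With 3 bakers and 11 worker-slots to fill, someone must work at least ⌈11/3⌉ = 4 shifts, so k ≥ 4.
k = 4 works: Thu morning→Yoon, Thu afternoon→Yoon, Thu evening→Bakr, Fri morning→Bakr, Fri afternoon→Yoon+Bakr, Fri evening→Bakr+Petrov, Sat morning→Yoon, Sat afternoon→Petrov, Sat evening→Petrov.
Loads: Yoon 4, Bakr 4, Petrov 3 — all ≤ 4.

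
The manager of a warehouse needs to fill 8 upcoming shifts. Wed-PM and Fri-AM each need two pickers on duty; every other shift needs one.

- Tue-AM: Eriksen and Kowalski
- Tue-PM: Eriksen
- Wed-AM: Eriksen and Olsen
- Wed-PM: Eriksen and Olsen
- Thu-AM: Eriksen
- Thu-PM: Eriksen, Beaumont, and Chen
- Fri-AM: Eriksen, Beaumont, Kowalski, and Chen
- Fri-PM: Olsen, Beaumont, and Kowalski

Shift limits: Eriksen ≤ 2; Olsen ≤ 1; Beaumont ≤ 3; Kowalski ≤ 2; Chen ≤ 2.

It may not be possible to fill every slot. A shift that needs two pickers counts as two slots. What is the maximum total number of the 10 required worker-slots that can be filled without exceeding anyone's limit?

Total capacity across all pickers is 2+1+3+2+2 = 10, and 10 slots are needed, so at most 10 can be filled.
Shifts {Tue-PM, Wed-AM, Wed-PM} need 4 slots but only Eriksen and Olsen are available for them, supplying at most 3 — so at least 1 slot must go unfilled.
An assignment achieving 8: Tue-AM→Kowalski, Tue-PM→Eriksen, Wed-AM→Olsen, Thu-AM→Eriksen, Thu-PM→Beaumont, Fri-AM→Beaumont+Kowalski, Fri-PM→Beaumont.
Loads: Eriksen 2/2, Olsen 1/1, Beaumont 3/3, Kowalski 2/2, Chen 0/2.

8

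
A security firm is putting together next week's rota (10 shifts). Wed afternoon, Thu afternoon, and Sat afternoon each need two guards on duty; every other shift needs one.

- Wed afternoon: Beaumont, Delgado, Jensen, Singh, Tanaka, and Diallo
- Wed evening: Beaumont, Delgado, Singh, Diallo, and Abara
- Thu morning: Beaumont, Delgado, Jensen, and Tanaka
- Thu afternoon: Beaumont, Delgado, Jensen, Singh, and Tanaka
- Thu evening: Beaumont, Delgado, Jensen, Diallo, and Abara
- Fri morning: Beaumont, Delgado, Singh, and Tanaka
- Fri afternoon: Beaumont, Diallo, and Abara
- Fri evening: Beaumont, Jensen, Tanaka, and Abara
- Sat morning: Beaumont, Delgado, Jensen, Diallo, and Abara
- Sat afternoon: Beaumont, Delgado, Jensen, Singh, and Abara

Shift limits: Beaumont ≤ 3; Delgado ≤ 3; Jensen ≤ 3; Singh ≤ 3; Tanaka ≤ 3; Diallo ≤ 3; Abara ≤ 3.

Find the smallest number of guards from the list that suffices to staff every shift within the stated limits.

13 slots to fill and no one can take more than 3, so at least ⌈13/3⌉ = 5 guards are needed.
Beaumont, Delgado, Jensen, Singh, and Tanaka alone can cover everything: Wed afternoon→Jensen+Singh, Wed evening→Beaumont, Thu morning→Delgado, Thu afternoon→Singh+Tanaka, Thu evening→Beaumont, Fri morning→Delgado, Fri afternoon→Beaumont, Fri evening→Jensen, Sat morning→Delgado, Sat afternoon→Jensen+Singh.

5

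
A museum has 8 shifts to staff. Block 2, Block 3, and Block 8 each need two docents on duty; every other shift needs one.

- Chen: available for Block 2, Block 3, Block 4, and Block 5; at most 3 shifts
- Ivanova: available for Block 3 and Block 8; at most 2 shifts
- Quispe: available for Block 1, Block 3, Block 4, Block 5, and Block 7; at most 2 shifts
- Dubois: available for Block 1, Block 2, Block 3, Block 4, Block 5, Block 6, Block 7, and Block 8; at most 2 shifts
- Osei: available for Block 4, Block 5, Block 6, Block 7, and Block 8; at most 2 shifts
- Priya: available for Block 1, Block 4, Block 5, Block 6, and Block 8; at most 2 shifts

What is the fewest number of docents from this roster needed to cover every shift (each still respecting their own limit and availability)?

5

11 slots to fill and no one can take more than 3, so at least ⌈11/3⌉ = 4 docents are needed.
Any 4 docents together have capacity at most 3+2+2+2 = 9 < 11 slots, so 4 can never suffice.
Chen, Ivanova, Quispe, Dubois, and Osei alone can cover everything: Block 1→Quispe, Block 2→Chen+Dubois, Block 3→Chen+Ivanova, Block 4→Chen, Block 5→Osei, Block 6→Dubois, Block 7→Quispe, Block 8→Ivanova+Osei.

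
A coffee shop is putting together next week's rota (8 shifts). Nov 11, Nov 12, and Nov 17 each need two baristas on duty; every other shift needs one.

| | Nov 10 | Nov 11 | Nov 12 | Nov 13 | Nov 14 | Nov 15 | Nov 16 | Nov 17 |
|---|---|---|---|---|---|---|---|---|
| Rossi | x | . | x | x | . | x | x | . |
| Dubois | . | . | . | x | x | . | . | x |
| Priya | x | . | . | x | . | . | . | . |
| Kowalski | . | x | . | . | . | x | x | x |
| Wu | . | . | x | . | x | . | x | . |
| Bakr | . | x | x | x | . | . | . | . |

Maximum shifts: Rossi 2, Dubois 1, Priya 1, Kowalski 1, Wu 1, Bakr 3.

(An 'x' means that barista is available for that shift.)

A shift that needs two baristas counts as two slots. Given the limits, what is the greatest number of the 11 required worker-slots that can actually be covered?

Total capacity across all baristas is 2+1+1+1+1+3 = 9, and 11 slots are needed, so at most 9 can be filled.
An assignment achieving 9: Nov 10→Priya, Nov 11→Kowalski+Bakr, Nov 12→Rossi+Bakr, Nov 13→Bakr, Nov 14→Dubois, Nov 15→Rossi, Nov 16→Wu.
Loads: Rossi 2/2, Dubois 1/1, Priya 1/1, Kowalski 1/1, Wu 1/1, Bakr 3/3.

9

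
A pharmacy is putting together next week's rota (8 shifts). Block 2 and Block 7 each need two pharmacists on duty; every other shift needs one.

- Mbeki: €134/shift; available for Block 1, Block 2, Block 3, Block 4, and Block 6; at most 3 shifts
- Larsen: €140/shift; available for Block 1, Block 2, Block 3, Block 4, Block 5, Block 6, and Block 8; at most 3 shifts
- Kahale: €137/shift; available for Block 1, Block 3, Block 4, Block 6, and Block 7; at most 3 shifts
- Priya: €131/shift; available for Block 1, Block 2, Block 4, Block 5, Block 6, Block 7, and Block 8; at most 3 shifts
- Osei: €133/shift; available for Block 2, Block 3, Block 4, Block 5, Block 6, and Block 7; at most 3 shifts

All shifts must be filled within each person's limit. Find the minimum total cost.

Picking the cheapest available pharmacist for each shift independently would cost €1316, but that ignores the shift limits.
An optimal schedule: Block 1→Mbeki, Block 2→Osei+Mbeki, Block 3→Osei, Block 4→Mbeki, Block 5→Priya, Block 6→Kahale, Block 7→Priya+Osei, Block 8→Priya.
Total: 134 + 133 + 134 + 133 + 134 + 131 + 137 + 131 + 133 + 131 = €1331.

€1331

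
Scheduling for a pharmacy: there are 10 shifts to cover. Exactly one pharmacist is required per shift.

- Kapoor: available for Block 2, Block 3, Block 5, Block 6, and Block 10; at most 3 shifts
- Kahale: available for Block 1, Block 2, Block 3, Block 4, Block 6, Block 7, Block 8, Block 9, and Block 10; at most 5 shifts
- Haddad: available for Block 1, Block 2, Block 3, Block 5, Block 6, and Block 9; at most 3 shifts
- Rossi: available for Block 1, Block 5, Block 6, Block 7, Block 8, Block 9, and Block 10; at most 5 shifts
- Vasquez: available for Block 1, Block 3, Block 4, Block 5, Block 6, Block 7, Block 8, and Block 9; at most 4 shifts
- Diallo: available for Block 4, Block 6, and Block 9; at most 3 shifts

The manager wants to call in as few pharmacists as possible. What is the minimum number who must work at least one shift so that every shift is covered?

10 slots to fill and no one can take more than 5, so at least ⌈10/5⌉ = 2 pharmacists are needed.
Kahale and Rossi alone can cover everything: Block 1→Kahale, Block 2→Kahale, Block 3→Kahale, Block 4→Kahale, Block 5→Rossi, Block 6→Kahale, Block 7→Rossi, Block 8→Rossi, Block 9→Rossi, Block 10→Rossi.

2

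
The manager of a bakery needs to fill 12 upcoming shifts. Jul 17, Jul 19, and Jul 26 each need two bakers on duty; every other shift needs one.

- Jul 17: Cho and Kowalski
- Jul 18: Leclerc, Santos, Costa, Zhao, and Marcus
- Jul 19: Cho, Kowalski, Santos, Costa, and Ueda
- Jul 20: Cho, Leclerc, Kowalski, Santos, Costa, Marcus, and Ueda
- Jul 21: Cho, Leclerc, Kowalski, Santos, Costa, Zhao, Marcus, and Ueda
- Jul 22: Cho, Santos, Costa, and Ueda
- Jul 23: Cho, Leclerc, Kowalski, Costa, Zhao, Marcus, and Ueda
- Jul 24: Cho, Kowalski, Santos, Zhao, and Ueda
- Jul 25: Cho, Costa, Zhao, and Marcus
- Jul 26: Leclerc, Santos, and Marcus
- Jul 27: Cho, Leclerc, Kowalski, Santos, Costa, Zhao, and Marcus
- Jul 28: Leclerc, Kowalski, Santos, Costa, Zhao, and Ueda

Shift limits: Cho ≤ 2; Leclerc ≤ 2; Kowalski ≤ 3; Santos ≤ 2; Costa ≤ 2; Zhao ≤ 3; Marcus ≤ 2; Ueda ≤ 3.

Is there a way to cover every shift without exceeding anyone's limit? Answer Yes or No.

Jul 17 can only be covered by Cho and Kowalski, so that assignment is forced.
One valid schedule: Jul 17→Cho+Kowalski, Jul 18→Leclerc, Jul 19→Costa+Ueda, Jul 20→Santos, Jul 21→Zhao, Jul 22→Cho, Jul 23→Zhao, Jul 24→Kowalski, Jul 25→Costa, Jul 26→Leclerc+Santos, Jul 27→Zhao, Jul 28→Kowalski.
Loads: Cho 2/2, Leclerc 2/2, Kowalski 3/3, Santos 2/2, Costa 2/2, Zhao 3/3, Marcus 0/2, Ueda 1/3 — all within limits.

Yes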